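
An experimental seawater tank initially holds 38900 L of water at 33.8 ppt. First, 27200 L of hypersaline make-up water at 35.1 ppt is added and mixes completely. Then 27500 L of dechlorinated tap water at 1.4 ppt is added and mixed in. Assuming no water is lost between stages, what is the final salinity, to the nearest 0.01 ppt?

24.66 ppt

Salt balance:
Initial salt = 38,900×33.8 = 1,314,820
After stage 1: salt = 1,314,820 + 27,200×35.1 = 2,269,540; volume = 66,100 L; S = 34.335 ppt
After stage 2: salt = 2,269,540 + 27,500×1.4 = 2,308,040; volume = 93,600 L
S = 2,308,040 / 93,600 = 24.6585 ppt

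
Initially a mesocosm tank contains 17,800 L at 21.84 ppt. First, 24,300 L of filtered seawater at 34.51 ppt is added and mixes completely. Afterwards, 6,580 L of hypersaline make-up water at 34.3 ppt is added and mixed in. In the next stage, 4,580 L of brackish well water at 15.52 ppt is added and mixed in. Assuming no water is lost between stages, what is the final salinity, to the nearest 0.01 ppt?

Weighted by volume,
Initial salt = 17,800×21.84 = 388,752
After stage 1: salt = 388,752 + 24,300×34.51 = 1,227,345; volume = 42,100 L; S = 29.153 ppt
After stage 2: salt = 1,227,345 + 6,580×34.3 = 1,453,039; volume = 48,680 L; S = 29.849 ppt
After stage 3: salt = 1,453,039 + 4,580×15.52 = 1,524,120.6; volume = 53,260 L
S = 1,524,120.6 / 53,260 = 28.6166 ppt

28.62 ppt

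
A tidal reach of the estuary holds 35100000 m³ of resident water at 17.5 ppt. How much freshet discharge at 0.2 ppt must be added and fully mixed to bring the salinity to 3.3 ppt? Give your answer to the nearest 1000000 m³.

Salt balance: 35,100,000×17.5 + V×0.2 = (35,100,000+V)×3.3
614,250,000 + 0.2V = 115,830,000 + 3.3V
498,420,000 = 3.1V
V = 160,780,645.16 m³

161000000 m³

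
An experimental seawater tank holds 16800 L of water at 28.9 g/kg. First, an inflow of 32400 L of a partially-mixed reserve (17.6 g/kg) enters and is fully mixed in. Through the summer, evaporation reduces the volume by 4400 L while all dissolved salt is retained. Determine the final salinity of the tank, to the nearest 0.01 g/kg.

After mixing: salt = 16,800×28.9 + 32,400×17.6 = 1,055,760; volume = 49,200 L
After evaporation: salt unchanged = 1,055,760; volume = 49,200 − 4,400 = 44,800 L
S = 1,055,760 / 44,800 = 23.5661 g/kg

23.57 g/kg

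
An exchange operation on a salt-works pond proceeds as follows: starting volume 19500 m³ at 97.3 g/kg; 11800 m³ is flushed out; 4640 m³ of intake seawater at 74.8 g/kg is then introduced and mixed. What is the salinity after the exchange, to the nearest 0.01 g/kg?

88.84 g/kg

Remaining after removal: 7,700 m³ at 97.3 g/kg (salt = 749,210)
After addition: salt = 749,210 + 4,640×74.8 = 1,096,282; volume = 12,340 m³
S = 1,096,282 / 12,340 = 88.8397 g/kg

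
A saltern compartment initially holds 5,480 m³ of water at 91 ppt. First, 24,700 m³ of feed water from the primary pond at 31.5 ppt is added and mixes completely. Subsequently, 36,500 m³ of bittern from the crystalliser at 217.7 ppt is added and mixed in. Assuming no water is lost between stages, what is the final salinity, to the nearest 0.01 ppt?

138.31 ppt

Salt balance:
Initial salt = 5,480×91 = 498,680
After stage 1: salt = 498,680 + 24,700×31.5 = 1,276,730; volume = 30,180 m³; S = 42.304 ppt
After stage 2: salt = 1,276,730 + 36,500×217.7 = 9,222,780; volume = 66,680 m³
S = 9,222,780 / 66,680 = 138.314 ppt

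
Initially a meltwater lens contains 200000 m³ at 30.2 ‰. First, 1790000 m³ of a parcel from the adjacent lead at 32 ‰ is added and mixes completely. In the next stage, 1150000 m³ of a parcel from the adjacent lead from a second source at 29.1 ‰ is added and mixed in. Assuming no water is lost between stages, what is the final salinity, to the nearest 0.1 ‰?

30.8 ‰

By conservation of dissolved salt,
Initial salt = 200,000×30.2 = 6,040,000
After stage 1: salt = 6,040,000 + 1,790,000×32 = 63,320,000; volume = 1,990,000 m³; S = 31.819 ‰
After stage 2: salt = 63,320,000 + 1,150,000×29.1 = 96,785,000; volume = 3,140,000 m³
S = 96,785,000 / 3,140,000 = 30.8232 ‰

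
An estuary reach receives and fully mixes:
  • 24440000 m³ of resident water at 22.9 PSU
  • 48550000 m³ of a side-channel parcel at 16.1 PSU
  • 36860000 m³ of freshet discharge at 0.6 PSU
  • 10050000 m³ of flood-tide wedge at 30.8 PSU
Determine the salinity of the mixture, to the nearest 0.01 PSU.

Conserving salt mass:
salt = 24,440,000×22.9 + 48,550,000×16.1 + 36,860,000×0.6 + 10,050,000×30.8 = 559,676,000 + 781,655,000 + 22,116,000 + 309,540,000 = 1,672,987,000
volume = 24,440,000 + 48,550,000 + 36,860,000 + 10,050,000 = 119,900,000 m³
S = 1,672,987,000 / 119,900,000 = 13.9532 PSU

13.95 PSU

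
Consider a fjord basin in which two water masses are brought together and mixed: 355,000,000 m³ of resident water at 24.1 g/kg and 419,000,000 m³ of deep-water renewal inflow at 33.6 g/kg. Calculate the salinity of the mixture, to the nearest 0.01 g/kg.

29.24 g/kg

Total salt / total volume:
salt = 355,000,000×24.1 + 419,000,000×33.6 = 8,555,500,000 + 14,078,400,000 = 22,633,900,000
volume = 355,000,000 + 419,000,000 = 774,000,000 m³
S = 22,633,900,000 / 774,000,000 = 29.2428 g/kg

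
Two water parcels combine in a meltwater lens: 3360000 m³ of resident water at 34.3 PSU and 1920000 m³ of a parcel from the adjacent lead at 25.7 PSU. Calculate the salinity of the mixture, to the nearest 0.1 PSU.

31.2 PSU

Salt balance:
salt = 3,360,000×34.3 + 1,920,000×25.7 = 115,248,000 + 49,344,000 = 164,592,000
volume = 3,360,000 + 1,920,000 = 5,280,000 m³
S = 164,592,000 / 5,280,000 = 31.173 PSU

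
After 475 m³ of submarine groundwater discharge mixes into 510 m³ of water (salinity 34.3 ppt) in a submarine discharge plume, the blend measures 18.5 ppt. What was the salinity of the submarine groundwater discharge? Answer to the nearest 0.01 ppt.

1.54 ppt

Salt balance: 510×34.3 + 475×S = 985×18.5
17,493 + 475·S = 18,222.5
S = (18,222.5 − 17,493) / 475 = 1.5358 ppt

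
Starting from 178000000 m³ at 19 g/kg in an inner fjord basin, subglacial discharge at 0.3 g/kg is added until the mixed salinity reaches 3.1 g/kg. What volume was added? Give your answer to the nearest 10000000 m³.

Salt balance: 178,000,000×19 + V×0.3 = (178,000,000+V)×3.1
3,382,000,000 + 0.3V = 551,800,000 + 3.1V
2,830,200,000 = 2.8V
V = 1,010,785,714.29 m³

1010000000 m³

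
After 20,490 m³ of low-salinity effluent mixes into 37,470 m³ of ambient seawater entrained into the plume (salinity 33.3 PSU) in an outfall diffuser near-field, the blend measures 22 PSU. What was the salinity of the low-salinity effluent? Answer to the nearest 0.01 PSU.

1.34 PSU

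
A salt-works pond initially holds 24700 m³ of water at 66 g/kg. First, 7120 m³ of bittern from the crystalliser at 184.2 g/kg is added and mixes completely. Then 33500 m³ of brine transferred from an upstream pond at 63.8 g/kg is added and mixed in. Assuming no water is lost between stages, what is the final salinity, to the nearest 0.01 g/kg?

77.76 g/kg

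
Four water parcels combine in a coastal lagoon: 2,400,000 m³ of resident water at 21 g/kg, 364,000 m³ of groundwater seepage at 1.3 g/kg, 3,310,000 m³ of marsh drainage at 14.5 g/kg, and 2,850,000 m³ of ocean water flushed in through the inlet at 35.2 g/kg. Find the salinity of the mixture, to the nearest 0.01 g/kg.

22.32 g/kg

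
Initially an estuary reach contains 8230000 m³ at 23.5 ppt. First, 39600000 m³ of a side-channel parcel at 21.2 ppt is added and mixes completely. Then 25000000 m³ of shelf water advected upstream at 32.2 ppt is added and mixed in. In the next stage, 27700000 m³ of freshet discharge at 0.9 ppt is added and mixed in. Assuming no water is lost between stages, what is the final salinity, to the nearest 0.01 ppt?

Salt balance:
Initial salt = 8,230,000×23.5 = 193,405,000
After stage 1: salt = 193,405,000 + 39,600,000×21.2 = 1,032,925,000; volume = 47,830,000 m³; S = 21.596 ppt
After stage 2: salt = 1,032,925,000 + 25,000,000×32.2 = 1,837,925,000; volume = 72,830,000 m³; S = 25.236 ppt
After stage 3: salt = 1,837,925,000 + 27,700,000×0.9 = 1,862,855,000; volume = 100,530,000 m³
S = 1,862,855,000 / 100,530,000 = 18.5303 ppt

18.53 ppt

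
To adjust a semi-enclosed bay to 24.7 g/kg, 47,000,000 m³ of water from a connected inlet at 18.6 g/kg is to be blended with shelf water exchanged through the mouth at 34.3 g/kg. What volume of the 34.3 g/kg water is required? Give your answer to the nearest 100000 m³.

29900000 m³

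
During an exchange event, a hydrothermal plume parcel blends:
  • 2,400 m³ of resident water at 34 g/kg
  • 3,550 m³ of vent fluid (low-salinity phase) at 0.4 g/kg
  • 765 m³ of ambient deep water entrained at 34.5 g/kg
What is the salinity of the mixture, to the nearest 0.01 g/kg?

Weighted by volume,
salt = 2,400×34 + 3,550×0.4 + 765×34.5 = 81,600 + 1,420 + 26,392.5 = 109,412.5
volume = 2,400 + 3,550 + 765 = 6,715 m³
S = 109,412.5 / 6,715 = 16.2937 g/kg

16.29 g/kg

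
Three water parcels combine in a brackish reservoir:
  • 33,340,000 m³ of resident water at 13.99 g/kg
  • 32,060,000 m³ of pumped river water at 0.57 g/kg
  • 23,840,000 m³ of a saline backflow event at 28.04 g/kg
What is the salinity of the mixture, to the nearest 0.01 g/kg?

Salt balance:
salt = 33,340,000×13.99 + 32,060,000×0.57 + 23,840,000×28.04 = 466,426,600 + 18,274,200 + 668,473,600 = 1,153,174,400
volume = 33,340,000 + 32,060,000 + 23,840,000 = 89,240,000 m³
S = 1,153,174,400 / 89,240,000 = 12.9222 g/kg

12.92 g/kg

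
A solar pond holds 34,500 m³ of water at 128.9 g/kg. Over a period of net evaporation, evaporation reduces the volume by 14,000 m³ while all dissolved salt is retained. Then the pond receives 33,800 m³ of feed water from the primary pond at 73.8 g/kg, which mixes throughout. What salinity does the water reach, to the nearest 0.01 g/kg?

After evaporation: salt = 34,500×128.9 = 4,447,050; volume = 34,500 − 14,000 = 20,500 m³
After mixing: salt = 4,447,050 + 33,800×73.8 = 6,941,490; volume = 20,500 + 33,800 = 54,300 m³
S = 6,941,490 / 54,300 = 127.8359 g/kg

127.84 g/kg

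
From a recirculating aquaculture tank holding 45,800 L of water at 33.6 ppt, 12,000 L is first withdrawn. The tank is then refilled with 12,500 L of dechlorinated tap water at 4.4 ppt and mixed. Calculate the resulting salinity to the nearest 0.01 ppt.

Remaining after removal: 33,800 L at 33.6 ppt (salt = 1,135,680)
After addition: salt = 1,135,680 + 12,500×4.4 = 1,190,680; volume = 46,300 L
S = 1,190,680 / 46,300 = 25.7166 ppt

25.72 ppt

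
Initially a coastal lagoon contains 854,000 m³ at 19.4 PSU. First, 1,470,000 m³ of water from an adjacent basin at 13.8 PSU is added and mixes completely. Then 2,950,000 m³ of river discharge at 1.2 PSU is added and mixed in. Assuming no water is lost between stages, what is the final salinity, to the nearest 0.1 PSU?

By conservation of dissolved salt,
Initial salt = 854,000×19.4 = 16,567,600
After stage 1: salt = 16,567,600 + 1,470,000×13.8 = 36,853,600; volume = 2,324,000 m³; S = 15.858 PSU
After stage 2: salt = 36,853,600 + 2,950,000×1.2 = 40,393,600; volume = 5,274,000 m³
S = 40,393,600 / 5,274,000 = 7.659 PSU

7.7 PSU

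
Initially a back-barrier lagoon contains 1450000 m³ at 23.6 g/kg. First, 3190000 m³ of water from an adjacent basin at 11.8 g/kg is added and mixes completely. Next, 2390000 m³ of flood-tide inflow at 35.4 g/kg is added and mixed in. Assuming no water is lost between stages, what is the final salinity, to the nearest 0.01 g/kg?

22.26 g/kg

Weighted by volume,
Initial salt = 1,450,000×23.6 = 34,220,000
After stage 1: salt = 34,220,000 + 3,190,000×11.8 = 71,862,000; volume = 4,640,000 m³; S = 15.488 g/kg
After stage 2: salt = 71,862,000 + 2,390,000×35.4 = 156,468,000; volume = 7,030,000 m³
S = 156,468,000 / 7,030,000 = 22.2572 g/kg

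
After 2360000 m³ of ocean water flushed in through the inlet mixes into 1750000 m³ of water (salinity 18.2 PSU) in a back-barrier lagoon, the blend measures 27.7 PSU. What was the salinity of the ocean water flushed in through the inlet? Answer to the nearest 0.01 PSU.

Salt balance: 1,750,000×18.2 + 2,360,000×S = 4,110,000×27.7
31,850,000 + 2,360,000·S = 113,847,000
S = (113,847,000 − 31,850,000) / 2,360,000 = 34.7445 PSU

34.74 PSU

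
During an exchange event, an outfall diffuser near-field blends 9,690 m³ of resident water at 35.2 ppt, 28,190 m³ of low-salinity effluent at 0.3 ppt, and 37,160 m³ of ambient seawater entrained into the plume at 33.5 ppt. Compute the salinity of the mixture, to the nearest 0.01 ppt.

21.25 ppt

By conservation of dissolved salt,
salt = 9,690×35.2 + 28,190×0.3 + 37,160×33.5 = 341,088 + 8,457 + 1,244,860 = 1,594,405
volume = 9,690 + 28,190 + 37,160 = 75,040 m³
S = 1,594,405 / 75,040 = 21.2474 ppt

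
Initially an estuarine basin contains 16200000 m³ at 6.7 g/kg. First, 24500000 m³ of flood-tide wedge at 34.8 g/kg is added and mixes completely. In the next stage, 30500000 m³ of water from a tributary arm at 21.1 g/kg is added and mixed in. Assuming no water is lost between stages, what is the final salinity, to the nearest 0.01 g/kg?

22.54 g/kg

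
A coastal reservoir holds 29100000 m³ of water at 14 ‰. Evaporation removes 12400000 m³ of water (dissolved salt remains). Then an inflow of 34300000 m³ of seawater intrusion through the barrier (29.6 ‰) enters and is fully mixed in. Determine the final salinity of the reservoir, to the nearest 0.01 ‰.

27.90 ‰

After evaporation: salt = 29,100,000×14 = 407,400,000; volume = 29,100,000 − 12,400,000 = 16,700,000 m³
After mixing: salt = 407,400,000 + 34,300,000×29.6 = 1,422,680,000; volume = 16,700,000 + 34,300,000 = 51,000,000 m³
S = 1,422,680,000 / 51,000,000 = 27.8957 ‰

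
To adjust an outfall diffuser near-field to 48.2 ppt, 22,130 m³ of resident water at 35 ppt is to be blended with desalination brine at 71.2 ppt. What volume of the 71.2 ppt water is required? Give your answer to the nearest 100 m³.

12700 m³

Salt balance: 22,130×35 + V×71.2 = (22,130+V)×48.2
774,550 + 71.2V = 1,066,666 + 48.2V
292,116 = 23V
V = 12,700.7 m³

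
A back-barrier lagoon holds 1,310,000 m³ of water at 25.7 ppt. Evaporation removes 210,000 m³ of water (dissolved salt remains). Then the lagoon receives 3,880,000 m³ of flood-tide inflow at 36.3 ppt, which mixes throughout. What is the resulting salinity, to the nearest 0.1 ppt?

35.0 ppt

After evaporation: salt = 1,310,000×25.7 = 33,667,000; volume = 1,310,000 − 210,000 = 1,100,000 m³
After mixing: salt = 33,667,000 + 3,880,000×36.3 = 174,511,000; volume = 1,100,000 + 3,880,000 = 4,980,000 m³
S = 174,511,000 / 4,980,000 = 35.0424 ppt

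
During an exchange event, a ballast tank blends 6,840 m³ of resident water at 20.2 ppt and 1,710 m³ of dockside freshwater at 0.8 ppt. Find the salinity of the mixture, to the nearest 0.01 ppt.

Conserving salt mass:
salt = 6,840×20.2 + 1,710×0.8 = 138,168 + 1,368 = 139,536
volume = 6,840 + 1,710 = 8,550 m³
S = 139,536 / 8,550 = 16.32 ppt

16.32 ppt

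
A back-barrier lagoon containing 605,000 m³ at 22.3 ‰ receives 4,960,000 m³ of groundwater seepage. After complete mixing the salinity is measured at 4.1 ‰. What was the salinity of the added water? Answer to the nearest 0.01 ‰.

1.88 ‰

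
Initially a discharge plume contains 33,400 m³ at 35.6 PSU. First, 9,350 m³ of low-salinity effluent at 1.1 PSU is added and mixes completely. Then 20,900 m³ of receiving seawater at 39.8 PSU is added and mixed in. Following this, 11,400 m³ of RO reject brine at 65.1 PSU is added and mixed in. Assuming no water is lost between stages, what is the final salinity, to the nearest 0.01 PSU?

36.95 PSU

Conserving salt mass:
Initial salt = 33,400×35.6 = 1,189,040
After stage 1: salt = 1,189,040 + 9,350×1.1 = 1,199,325; volume = 42,750 m³; S = 28.054 PSU
After stage 2: salt = 1,199,325 + 20,900×39.8 = 2,031,145; volume = 63,650 m³; S = 31.911 PSU
After stage 3: salt = 2,031,145 + 11,400×65.1 = 2,773,285; volume = 75,050 m³
S = 2,773,285 / 75,050 = 36.9525 PSU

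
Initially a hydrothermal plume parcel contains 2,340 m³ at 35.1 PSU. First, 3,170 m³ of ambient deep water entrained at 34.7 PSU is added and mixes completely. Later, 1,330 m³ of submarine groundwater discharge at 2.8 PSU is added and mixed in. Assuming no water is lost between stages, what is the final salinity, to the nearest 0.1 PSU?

28.6 PSU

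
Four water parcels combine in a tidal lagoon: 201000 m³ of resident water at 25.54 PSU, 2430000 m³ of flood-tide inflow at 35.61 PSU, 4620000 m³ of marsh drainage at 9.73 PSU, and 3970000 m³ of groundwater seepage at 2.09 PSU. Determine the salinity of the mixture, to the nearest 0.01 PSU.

12.91 PSU

Weighted by volume,
salt = 201,000×25.54 + 2,430,000×35.61 + 4,620,000×9.73 + 3,970,000×2.09 = 5,133,540 + 86,532,300 + 44,952,600 + 8,297,300 = 144,915,740
volume = 201,000 + 2,430,000 + 4,620,000 + 3,970,000 = 11,221,000 m³
S = 144,915,740 / 11,221,000 = 12.9147 PSU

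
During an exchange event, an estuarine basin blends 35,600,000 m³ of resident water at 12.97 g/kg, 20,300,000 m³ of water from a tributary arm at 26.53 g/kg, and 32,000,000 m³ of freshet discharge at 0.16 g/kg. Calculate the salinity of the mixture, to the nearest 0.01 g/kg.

By conservation of dissolved salt,
salt = 35,600,000×12.97 + 20,300,000×26.53 + 32,000,000×0.16 = 461,732,000 + 538,559,000 + 5,120,000 = 1,005,411,000
volume = 35,600,000 + 20,300,000 + 32,000,000 = 87,900,000 m³
S = 1,005,411,000 / 87,900,000 = 11.4381 g/kg

11.44 g/kg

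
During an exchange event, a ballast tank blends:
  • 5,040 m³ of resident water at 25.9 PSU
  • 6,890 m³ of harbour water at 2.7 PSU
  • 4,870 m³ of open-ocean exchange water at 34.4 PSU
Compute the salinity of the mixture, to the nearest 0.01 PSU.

18.85 PSU

Conserving salt mass:
salt = 5,040×25.9 + 6,890×2.7 + 4,870×34.4 = 130,536 + 18,603 + 167,528 = 316,667
volume = 5,040 + 6,890 + 4,870 = 16,800 m³
S = 316,667 / 16,800 = 18.8492 PSU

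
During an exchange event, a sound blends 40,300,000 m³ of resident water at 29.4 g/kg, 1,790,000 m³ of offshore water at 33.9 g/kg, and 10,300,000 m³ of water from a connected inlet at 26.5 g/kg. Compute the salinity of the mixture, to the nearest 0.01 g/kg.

28.98 g/kg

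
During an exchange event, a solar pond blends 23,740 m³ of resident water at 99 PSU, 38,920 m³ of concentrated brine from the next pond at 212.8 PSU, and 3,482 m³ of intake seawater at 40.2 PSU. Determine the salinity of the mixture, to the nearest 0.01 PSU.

Weighted by volume,
salt = 23,740×99 + 38,920×212.8 + 3,482×40.2 = 2,350,260 + 8,282,176 + 139,976.4 = 10,772,412.4
volume = 23,740 + 38,920 + 3,482 = 66,142 m³
S = 10,772,412.4 / 66,142 = 162.868 PSU

162.87 PSU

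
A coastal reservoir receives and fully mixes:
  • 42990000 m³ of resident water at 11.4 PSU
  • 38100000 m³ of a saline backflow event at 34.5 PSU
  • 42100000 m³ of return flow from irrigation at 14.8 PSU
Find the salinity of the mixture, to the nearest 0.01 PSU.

19.71 PSU

Weighted by volume,
salt = 42,990,000×11.4 + 38,100,000×34.5 + 42,100,000×14.8 = 490,086,000 + 1,314,450,000 + 623,080,000 = 2,427,616,000
volume = 42,990,000 + 38,100,000 + 42,100,000 = 123,190,000 m³
S = 2,427,616,000 / 123,190,000 = 19.7063 PSU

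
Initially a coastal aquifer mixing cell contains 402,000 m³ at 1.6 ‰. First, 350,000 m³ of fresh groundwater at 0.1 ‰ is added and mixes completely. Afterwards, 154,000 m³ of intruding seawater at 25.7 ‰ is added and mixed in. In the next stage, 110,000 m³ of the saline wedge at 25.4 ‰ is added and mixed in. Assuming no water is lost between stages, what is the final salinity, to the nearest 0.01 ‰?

Weighted by volume,
Initial salt = 402,000×1.6 = 643,200
After stage 1: salt = 643,200 + 350,000×0.1 = 678,200; volume = 752,000 m³; S = 0.902 ‰
After stage 2: salt = 678,200 + 154,000×25.7 = 4,636,000; volume = 906,000 m³; S = 5.117 ‰
After stage 3: salt = 4,636,000 + 110,000×25.4 = 7,430,000; volume = 1,016,000 m³
S = 7,430,000 / 1,016,000 = 7.313 ‰

7.31 ‰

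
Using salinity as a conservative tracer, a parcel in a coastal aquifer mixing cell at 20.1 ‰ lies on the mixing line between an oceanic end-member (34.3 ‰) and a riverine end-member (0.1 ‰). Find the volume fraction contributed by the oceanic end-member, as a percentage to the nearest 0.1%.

58.5%

Let g be the oceanic fraction. Salt balance per unit volume:
g×34.3 + (1−g)×0.1 = 20.1
g = (20.1 − 0.1) / (34.3 − 0.1) = 20/34.2 = 0.5848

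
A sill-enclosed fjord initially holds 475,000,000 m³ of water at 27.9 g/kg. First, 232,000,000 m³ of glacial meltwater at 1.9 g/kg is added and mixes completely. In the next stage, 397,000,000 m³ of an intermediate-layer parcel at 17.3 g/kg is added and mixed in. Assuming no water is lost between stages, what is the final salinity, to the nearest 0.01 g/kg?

Mass of salt is conserved:
Initial salt = 475,000,000×27.9 = 13,252,500,000
After stage 1: salt = 13,252,500,000 + 232,000,000×1.9 = 13,693,300,000; volume = 707,000,000 m³; S = 19.368 g/kg
After stage 2: salt = 13,693,300,000 + 397,000,000×17.3 = 20,561,400,000; volume = 1,104,000,000 m³
S = 20,561,400,000 / 1,104,000,000 = 18.6245 g/kg

18.62 g/kg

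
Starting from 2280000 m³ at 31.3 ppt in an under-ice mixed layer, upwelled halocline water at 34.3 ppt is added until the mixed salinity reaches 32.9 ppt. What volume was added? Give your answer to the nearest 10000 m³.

2610000 m³

Salt balance: 2,280,000×31.3 + V×34.3 = (2,280,000+V)×32.9
71,364,000 + 34.3V = 75,012,000 + 32.9V
3,648,000 = 1.4V
V = 2,605,714.29 m³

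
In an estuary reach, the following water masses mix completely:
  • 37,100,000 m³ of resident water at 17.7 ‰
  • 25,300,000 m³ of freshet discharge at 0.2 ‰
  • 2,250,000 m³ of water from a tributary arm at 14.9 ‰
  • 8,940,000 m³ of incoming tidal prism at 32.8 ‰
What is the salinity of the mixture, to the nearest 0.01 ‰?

13.43 ‰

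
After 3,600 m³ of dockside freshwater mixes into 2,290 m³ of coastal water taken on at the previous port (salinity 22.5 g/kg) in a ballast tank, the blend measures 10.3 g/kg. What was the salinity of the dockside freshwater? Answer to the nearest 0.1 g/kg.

2.5 g/kg

Salt balance: 2,290×22.5 + 3,600×S = 5,890×10.3
51,525 + 3,600·S = 60,667
S = (60,667 − 51,525) / 3,600 = 2.5394 g/kg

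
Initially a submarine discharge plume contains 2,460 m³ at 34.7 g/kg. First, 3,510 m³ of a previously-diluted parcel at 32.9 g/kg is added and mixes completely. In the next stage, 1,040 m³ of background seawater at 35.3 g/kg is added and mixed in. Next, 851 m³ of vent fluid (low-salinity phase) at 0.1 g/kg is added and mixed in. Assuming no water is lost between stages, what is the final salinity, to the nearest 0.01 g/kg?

Salt balance:
Initial salt = 2,460×34.7 = 85,362
After stage 1: salt = 85,362 + 3,510×32.9 = 200,841; volume = 5,970 m³; S = 33.642 g/kg
After stage 2: salt = 200,841 + 1,040×35.3 = 237,553; volume = 7,010 m³; S = 33.888 g/kg
After stage 3: salt = 237,553 + 851×0.1 = 237,638.1; volume = 7,861 m³
S = 237,638.1 / 7,861 = 30.23 g/kg

30.23 g/kg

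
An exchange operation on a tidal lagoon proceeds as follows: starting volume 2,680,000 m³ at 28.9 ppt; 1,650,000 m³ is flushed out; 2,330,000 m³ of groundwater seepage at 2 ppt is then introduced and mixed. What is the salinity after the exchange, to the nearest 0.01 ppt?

10.25 ppt

Remaining after removal: 1,030,000 m³ at 28.9 ppt (salt = 29,767,000)
After addition: salt = 29,767,000 + 2,330,000×2 = 34,427,000; volume = 3,360,000 m³
S = 34,427,000 / 3,360,000 = 10.2461 ppt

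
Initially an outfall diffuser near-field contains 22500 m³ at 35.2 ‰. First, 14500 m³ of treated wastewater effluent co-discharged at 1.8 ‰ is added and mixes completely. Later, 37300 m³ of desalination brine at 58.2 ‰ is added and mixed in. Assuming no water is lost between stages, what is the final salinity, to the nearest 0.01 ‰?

By conservation of dissolved salt,
Initial salt = 22,500×35.2 = 792,000
After stage 1: salt = 792,000 + 14,500×1.8 = 818,100; volume = 37,000 m³; S = 22.111 ‰
After stage 2: salt = 818,100 + 37,300×58.2 = 2,988,960; volume = 74,300 m³
S = 2,988,960 / 74,300 = 40.2283 ‰

40.23 ‰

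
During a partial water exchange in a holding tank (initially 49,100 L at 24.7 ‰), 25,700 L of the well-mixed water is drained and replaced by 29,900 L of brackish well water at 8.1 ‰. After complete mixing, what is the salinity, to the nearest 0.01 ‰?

Remaining after removal: 23,400 L at 24.7 ‰ (salt = 577,980)
After addition: salt = 577,980 + 29,900×8.1 = 820,170; volume = 53,300 L
S = 820,170 / 53,300 = 15.3878 ‰

15.39 ‰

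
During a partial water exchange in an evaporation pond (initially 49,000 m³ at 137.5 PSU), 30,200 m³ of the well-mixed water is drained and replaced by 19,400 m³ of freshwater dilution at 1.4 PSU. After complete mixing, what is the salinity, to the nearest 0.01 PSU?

Remaining after removal: 18,800 m³ at 137.5 PSU (salt = 2,585,000)
After addition: salt = 2,585,000 + 19,400×1.4 = 2,612,160; volume = 38,200 m³
S = 2,612,160 / 38,200 = 68.3812 PSU

68.38 PSU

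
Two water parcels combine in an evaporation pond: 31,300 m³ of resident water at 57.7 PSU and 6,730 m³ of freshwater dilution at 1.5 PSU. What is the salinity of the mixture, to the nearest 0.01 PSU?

47.75 PSU

Mass of salt is conserved:
salt = 31,300×57.7 + 6,730×1.5 = 1,806,010 + 10,095 = 1,816,105
volume = 31,300 + 6,730 = 38,030 m³
S = 1,816,105 / 38,030 = 47.7545 PSU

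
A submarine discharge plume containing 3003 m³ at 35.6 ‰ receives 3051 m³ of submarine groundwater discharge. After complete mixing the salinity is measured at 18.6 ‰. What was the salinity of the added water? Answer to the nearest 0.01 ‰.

1.87 ‰

Salt balance: 3,003×35.6 + 3,051×S = 6,054×18.6
106,906.8 + 3,051·S = 112,604.4
S = (112,604.4 − 106,906.8) / 3,051 = 1.8675 ‰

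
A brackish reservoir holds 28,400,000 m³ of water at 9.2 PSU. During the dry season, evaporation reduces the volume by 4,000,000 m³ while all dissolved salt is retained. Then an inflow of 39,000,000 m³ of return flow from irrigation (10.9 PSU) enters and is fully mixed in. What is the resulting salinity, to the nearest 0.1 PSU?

10.8 PSU

After evaporation: salt = 28,400,000×9.2 = 261,280,000; volume = 28,400,000 − 4,000,000 = 24,400,000 m³
After mixing: salt = 261,280,000 + 39,000,000×10.9 = 686,380,000; volume = 24,400,000 + 39,000,000 = 63,400,000 m³
S = 686,380,000 / 63,400,000 = 10.8262 PSU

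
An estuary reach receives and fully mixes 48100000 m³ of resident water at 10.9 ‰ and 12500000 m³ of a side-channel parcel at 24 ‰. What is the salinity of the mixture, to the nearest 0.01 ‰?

Mass of salt is conserved:
salt = 48,100,000×10.9 + 12,500,000×24 = 524,290,000 + 300,000,000 = 824,290,000
volume = 48,100,000 + 12,500,000 = 60,600,000 m³
S = 824,290,000 / 60,600,000 = 13.6021 ‰

13.60 ‰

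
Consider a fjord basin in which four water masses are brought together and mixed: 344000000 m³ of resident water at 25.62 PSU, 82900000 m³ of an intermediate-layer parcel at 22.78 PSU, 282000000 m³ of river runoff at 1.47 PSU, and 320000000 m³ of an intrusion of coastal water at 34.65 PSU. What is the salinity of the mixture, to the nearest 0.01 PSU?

21.58 PSU

Total salt / total volume:
salt = 344,000,000×25.62 + 82,900,000×22.78 + 282,000,000×1.47 + 320,000,000×34.65 = 8,813,280,000 + 1,888,462,000 + 414,540,000 + 11,088,000,000 = 22,204,282,000
volume = 344,000,000 + 82,900,000 + 282,000,000 + 320,000,000 = 1,028,900,000 m³
S = 22,204,282,000 / 1,028,900,000 = 21.5806 PSU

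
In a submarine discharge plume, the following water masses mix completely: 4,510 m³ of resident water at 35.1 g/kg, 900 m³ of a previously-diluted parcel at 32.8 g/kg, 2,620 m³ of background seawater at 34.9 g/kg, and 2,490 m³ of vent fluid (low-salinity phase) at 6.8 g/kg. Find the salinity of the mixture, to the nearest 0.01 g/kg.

Mass of salt is conserved:
salt = 4,510×35.1 + 900×32.8 + 2,620×34.9 + 2,490×6.8 = 158,301 + 29,520 + 91,438 + 16,932 = 296,191
volume = 4,510 + 900 + 2,620 + 2,490 = 10,520 m³
S = 296,191 / 10,520 = 28.155 g/kg

28.16 g/kg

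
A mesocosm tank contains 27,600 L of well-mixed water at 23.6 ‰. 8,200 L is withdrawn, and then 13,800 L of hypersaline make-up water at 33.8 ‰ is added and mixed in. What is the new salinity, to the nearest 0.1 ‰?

27.8 ‰

Remaining after removal: 19,400 L at 23.6 ‰ (salt = 457,840)
After addition: salt = 457,840 + 13,800×33.8 = 924,280; volume = 33,200 L
S = 924,280 / 33,200 = 27.8398 ‰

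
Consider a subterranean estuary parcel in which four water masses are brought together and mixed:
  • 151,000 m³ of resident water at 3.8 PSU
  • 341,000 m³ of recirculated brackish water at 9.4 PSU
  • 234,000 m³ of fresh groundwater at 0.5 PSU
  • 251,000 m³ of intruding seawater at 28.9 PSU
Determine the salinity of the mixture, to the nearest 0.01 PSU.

11.41 PSU

Mass of salt is conserved:
salt = 151,000×3.8 + 341,000×9.4 + 234,000×0.5 + 251,000×28.9 = 573,800 + 3,205,400 + 117,000 + 7,253,900 = 11,150,100
volume = 151,000 + 341,000 + 234,000 + 251,000 = 977,000 m³
S = 11,150,100 / 977,000 = 11.4126 PSU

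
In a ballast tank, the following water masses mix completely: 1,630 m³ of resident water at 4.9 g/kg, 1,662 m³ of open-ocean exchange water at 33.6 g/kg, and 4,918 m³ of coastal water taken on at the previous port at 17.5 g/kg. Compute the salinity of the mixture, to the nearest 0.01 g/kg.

18.26 g/kg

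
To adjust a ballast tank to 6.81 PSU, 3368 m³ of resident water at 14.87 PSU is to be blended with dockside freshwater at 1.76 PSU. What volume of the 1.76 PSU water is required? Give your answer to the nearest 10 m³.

5380 m³

Salt balance: 3,368×14.87 + V×1.76 = (3,368+V)×6.81
50,082.16 + 1.76V = 22,936.08 + 6.81V
27,146.08 = 5.05V
V = 5,375.46 m³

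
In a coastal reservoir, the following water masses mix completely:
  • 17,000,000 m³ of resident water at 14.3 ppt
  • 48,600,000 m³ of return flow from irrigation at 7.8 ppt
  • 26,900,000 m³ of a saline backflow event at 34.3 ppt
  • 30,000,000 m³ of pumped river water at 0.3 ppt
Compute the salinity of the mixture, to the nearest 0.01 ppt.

12.68 ppt

Total salt / total volume:
salt = 17,000,000×14.3 + 48,600,000×7.8 + 26,900,000×34.3 + 30,000,000×0.3 = 243,100,000 + 379,080,000 + 922,670,000 + 9,000,000 = 1,553,850,000
volume = 17,000,000 + 48,600,000 + 26,900,000 + 30,000,000 = 122,500,000 m³
S = 1,553,850,000 / 122,500,000 = 12.6845 ppt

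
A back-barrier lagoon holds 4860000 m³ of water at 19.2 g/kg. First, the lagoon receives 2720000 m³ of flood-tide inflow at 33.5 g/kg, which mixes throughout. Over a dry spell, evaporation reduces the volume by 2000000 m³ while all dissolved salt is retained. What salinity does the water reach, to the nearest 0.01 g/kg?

33.05 g/kg

After mixing: salt = 4,860,000×19.2 + 2,720,000×33.5 = 184,432,000; volume = 7,580,000 m³
After evaporation: salt unchanged = 184,432,000; volume = 7,580,000 − 2,000,000 = 5,580,000 m³
S = 184,432,000 / 5,580,000 = 33.0523 g/kg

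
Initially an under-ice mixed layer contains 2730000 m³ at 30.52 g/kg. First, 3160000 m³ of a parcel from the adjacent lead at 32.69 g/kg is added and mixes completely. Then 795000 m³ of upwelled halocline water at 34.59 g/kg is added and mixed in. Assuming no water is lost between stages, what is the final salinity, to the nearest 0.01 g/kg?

Conserving salt mass:
Initial salt = 2,730,000×30.52 = 83,319,600
After stage 1: salt = 83,319,600 + 3,160,000×32.69 = 186,620,000; volume = 5,890,000 m³; S = 31.684 g/kg
After stage 2: salt = 186,620,000 + 795,000×34.59 = 214,119,050; volume = 6,685,000 m³
S = 214,119,050 / 6,685,000 = 32.0298 g/kg

32.03 g/kg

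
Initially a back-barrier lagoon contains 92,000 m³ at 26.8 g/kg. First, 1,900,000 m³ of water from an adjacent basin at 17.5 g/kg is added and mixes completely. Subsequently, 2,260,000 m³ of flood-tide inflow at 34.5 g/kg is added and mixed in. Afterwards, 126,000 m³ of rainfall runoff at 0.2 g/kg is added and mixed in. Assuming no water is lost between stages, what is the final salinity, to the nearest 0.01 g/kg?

25.97 g/kg

Salt balance:
Initial salt = 92,000×26.8 = 2,465,600
After stage 1: salt = 2,465,600 + 1,900,000×17.5 = 35,715,600; volume = 1,992,000 m³; S = 17.93 g/kg
After stage 2: salt = 35,715,600 + 2,260,000×34.5 = 113,685,600; volume = 4,252,000 m³; S = 26.737 g/kg
After stage 3: salt = 113,685,600 + 126,000×0.2 = 113,710,800; volume = 4,378,000 m³
S = 113,710,800 / 4,378,000 = 25.9732 g/kg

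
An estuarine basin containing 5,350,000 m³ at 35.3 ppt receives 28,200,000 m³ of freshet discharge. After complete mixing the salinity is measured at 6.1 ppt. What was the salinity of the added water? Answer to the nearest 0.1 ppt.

Salt balance: 5,350,000×35.3 + 28,200,000×S = 33,550,000×6.1
188,855,000 + 28,200,000·S = 204,655,000
S = (204,655,000 − 188,855,000) / 28,200,000 = 0.5603 ppt

0.6 ppt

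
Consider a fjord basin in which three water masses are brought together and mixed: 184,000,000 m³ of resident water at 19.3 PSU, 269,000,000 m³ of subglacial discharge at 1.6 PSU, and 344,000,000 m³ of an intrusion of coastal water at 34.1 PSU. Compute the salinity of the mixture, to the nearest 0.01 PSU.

19.71 PSU

Total salt / total volume:
salt = 184,000,000×19.3 + 269,000,000×1.6 + 344,000,000×34.1 = 3,551,200,000 + 430,400,000 + 11,730,400,000 = 15,712,000,000
volume = 184,000,000 + 269,000,000 + 344,000,000 = 797,000,000 m³
S = 15,712,000,000 / 797,000,000 = 19.7139 PSU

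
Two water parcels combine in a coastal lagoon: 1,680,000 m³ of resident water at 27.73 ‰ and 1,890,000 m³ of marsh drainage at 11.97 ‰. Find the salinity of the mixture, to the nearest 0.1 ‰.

Mass of salt is conserved:
salt = 1,680,000×27.73 + 1,890,000×11.97 = 46,586,400 + 22,623,300 = 69,209,700
volume = 1,680,000 + 1,890,000 = 3,570,000 m³
S = 69,209,700 / 3,570,000 = 19.386 ‰

19.4 ‰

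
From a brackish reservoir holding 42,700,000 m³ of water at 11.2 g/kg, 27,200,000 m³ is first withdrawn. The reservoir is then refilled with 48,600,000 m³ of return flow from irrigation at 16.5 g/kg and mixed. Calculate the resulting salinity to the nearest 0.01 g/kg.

15.22 g/kg

Remaining after removal: 15,500,000 m³ at 11.2 g/kg (salt = 173,600,000)
After addition: salt = 173,600,000 + 48,600,000×16.5 = 975,500,000; volume = 64,100,000 m³
S = 975,500,000 / 64,100,000 = 15.2184 g/kg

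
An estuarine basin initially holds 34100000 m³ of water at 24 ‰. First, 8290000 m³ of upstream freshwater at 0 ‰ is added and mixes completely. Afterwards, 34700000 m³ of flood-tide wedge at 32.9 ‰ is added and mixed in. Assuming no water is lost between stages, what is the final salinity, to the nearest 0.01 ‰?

By conservation of dissolved salt,
Initial salt = 34,100,000×24 = 818,400,000
After stage 1: salt = 818,400,000 + 8,290,000×0 = 818,400,000; volume = 42,390,000 m³; S = 19.306 ‰
After stage 2: salt = 818,400,000 + 34,700,000×32.9 = 1,960,030,000; volume = 77,090,000 m³
S = 1,960,030,000 / 77,090,000 = 25.4252 ‰

25.43 ‰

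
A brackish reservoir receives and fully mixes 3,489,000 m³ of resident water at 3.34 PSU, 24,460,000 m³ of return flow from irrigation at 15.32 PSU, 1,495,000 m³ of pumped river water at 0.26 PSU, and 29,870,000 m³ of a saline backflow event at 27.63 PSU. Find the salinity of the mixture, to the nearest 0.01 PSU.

Mass of salt is conserved:
salt = 3,489,000×3.34 + 24,460,000×15.32 + 1,495,000×0.26 + 29,870,000×27.63 = 11,653,260 + 374,727,200 + 388,700 + 825,308,100 = 1,212,077,260
volume = 3,489,000 + 24,460,000 + 1,495,000 + 29,870,000 = 59,314,000 m³
S = 1,212,077,260 / 59,314,000 = 20.4349 PSU

20.43 PSU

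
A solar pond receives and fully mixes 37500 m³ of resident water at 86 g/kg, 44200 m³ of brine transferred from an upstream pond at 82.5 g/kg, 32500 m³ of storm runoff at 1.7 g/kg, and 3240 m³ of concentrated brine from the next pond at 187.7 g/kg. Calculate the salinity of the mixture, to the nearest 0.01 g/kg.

64.16 g/kg

Weighted by volume,
salt = 37,500×86 + 44,200×82.5 + 32,500×1.7 + 3,240×187.7 = 3,225,000 + 3,646,500 + 55,250 + 608,148 = 7,534,898
volume = 37,500 + 44,200 + 32,500 + 3,240 = 117,440 m³
S = 7,534,898 / 117,440 = 64.1596 g/kg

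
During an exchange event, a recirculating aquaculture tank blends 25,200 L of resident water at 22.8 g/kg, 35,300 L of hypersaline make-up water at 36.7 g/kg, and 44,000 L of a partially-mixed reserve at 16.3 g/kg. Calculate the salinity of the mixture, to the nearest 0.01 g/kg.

24.76 g/kg

Mass of salt is conserved:
salt = 25,200×22.8 + 35,300×36.7 + 44,000×16.3 = 574,560 + 1,295,510 + 717,200 = 2,587,270
volume = 25,200 + 35,300 + 44,000 = 104,500 L
S = 2,587,270 / 104,500 = 24.7586 g/kg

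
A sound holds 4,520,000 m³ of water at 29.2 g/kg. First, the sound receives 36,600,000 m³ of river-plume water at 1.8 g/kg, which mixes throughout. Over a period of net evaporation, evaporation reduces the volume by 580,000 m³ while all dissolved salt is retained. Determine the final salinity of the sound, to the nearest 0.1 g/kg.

After mixing: salt = 4,520,000×29.2 + 36,600,000×1.8 = 197,864,000; volume = 41,120,000 m³
After evaporation: salt unchanged = 197,864,000; volume = 41,120,000 − 580,000 = 40,540,000 m³
S = 197,864,000 / 40,540,000 = 4.8807 g/kg

4.9 g/kg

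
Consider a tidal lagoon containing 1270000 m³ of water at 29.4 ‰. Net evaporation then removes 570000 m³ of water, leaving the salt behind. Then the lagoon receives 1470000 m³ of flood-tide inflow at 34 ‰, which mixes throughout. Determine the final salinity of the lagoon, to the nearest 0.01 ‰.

40.24 ‰

After evaporation: salt = 1,270,000×29.4 = 37,338,000; volume = 1,270,000 − 570,000 = 700,000 m³
After mixing: salt = 37,338,000 + 1,470,000×34 = 87,318,000; volume = 700,000 + 1,470,000 = 2,170,000 m³
S = 87,318,000 / 2,170,000 = 40.2387 ‰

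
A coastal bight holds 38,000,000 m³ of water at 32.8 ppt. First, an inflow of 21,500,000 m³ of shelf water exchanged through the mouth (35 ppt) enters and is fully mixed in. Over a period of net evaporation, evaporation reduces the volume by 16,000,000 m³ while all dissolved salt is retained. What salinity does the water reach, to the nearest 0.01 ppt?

After mixing: salt = 38,000,000×32.8 + 21,500,000×35 = 1,998,900,000; volume = 59,500,000 m³
After evaporation: salt unchanged = 1,998,900,000; volume = 59,500,000 − 16,000,000 = 43,500,000 m³
S = 1,998,900,000 / 43,500,000 = 45.9517 ppt

45.95 ppt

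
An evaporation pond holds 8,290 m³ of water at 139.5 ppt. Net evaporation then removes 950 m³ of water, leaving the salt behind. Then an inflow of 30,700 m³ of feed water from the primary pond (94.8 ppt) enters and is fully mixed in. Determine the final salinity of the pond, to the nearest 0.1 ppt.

106.9 ppt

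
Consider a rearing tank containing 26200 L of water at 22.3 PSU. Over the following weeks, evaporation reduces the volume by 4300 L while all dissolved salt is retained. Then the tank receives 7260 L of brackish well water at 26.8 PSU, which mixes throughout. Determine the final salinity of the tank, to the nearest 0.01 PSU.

After evaporation: salt = 26,200×22.3 = 584,260; volume = 26,200 − 4,300 = 21,900 L
After mixing: salt = 584,260 + 7,260×26.8 = 778,828; volume = 21,900 + 7,260 = 29,160 L
S = 778,828 / 29,160 = 26.7088 PSU

26.71 PSU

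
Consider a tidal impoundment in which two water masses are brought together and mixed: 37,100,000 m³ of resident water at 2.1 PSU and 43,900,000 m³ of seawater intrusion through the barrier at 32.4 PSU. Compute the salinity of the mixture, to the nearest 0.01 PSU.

18.52 PSU

Total salt / total volume:
salt = 37,100,000×2.1 + 43,900,000×32.4 = 77,910,000 + 1,422,360,000 = 1,500,270,000
volume = 37,100,000 + 43,900,000 = 81,000,000 m³
S = 1,500,270,000 / 81,000,000 = 18.5219 PSU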